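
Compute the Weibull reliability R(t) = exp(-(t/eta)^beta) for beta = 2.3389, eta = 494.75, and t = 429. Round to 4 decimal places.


beta = 2.3389, eta = 494.75, t = 429
t/eta = 429 / 494.75 = 0.8671
(t/eta)^beta = 0.8671^2.3389 = 0.7164
R(t) = exp(-0.7164)
R(t) = 0.4885

0.4885


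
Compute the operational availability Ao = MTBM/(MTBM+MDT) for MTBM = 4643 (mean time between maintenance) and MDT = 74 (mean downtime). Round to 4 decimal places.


MTBM = 4643
MDT = 74
MTBM + MDT = 4717
Ao = 4643 / 4717
Ao = 0.9843

0.9843


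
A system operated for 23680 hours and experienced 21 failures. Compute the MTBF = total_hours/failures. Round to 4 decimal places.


total_hours = 23680
failures = 21
MTBF = 23680 / 21
MTBF = 1127.619

1127.619


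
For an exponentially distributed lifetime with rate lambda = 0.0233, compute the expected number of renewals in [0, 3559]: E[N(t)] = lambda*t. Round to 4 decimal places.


lambda = 0.0233
t = 3559
E[N(t)] = lambda * t
E[N(t)] = 0.0233 * 3559
E[N(t)] = 82.9247

82.9247


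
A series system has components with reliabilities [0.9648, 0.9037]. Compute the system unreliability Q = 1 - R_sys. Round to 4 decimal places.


Components: [0.9648, 0.9037]
After component 1: product = 0.9648
After component 2: product = 0.8719
R_sys = 0.8719
Q = 1 - 0.8719 = 0.1281

0.1281


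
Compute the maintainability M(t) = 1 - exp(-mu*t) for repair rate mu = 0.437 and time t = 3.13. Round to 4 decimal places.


mu = 0.437, t = 3.13
mu * t = 0.437 * 3.13 = 1.3678
exp(-1.3678) = 0.2547
M(t) = 1 - 0.2547
M(t) = 0.7453

0.7453


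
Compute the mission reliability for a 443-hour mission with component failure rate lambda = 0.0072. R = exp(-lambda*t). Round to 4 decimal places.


lambda = 0.0072
mission_time = 443
lambda * t = 0.0072 * 443 = 3.1896
R = exp(-3.1896)
R = 0.0412

0.0412


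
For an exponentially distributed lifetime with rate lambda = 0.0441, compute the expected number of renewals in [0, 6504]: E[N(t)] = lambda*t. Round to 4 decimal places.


lambda = 0.0441
t = 6504
E[N(t)] = lambda * t
E[N(t)] = 0.0441 * 6504
E[N(t)] = 286.8264

286.8264


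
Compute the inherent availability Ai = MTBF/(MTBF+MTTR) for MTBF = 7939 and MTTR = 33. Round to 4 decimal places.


MTBF = 7939
MTTR = 33
MTBF + MTTR = 7972
Ai = 7939 / 7972
Ai = 0.9959

0.9959


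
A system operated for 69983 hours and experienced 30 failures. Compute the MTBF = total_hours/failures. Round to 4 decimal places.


total_hours = 69983
failures = 30
MTBF = 69983 / 30
MTBF = 2332.7667

2332.7667


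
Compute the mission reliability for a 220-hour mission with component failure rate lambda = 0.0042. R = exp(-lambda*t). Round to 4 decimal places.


lambda = 0.0042
mission_time = 220
lambda * t = 0.0042 * 220 = 0.924
R = exp(-0.924)
R = 0.3969

0.3969


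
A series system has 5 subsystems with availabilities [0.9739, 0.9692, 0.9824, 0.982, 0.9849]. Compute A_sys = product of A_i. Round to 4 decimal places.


Subsystems: [0.9739, 0.9692, 0.9824, 0.982, 0.9849]
After subsystem 1 (A=0.9739): product = 0.9739
After subsystem 2 (A=0.9692): product = 0.9439
After subsystem 3 (A=0.9824): product = 0.9273
After subsystem 4 (A=0.982): product = 0.9106
After subsystem 5 (A=0.9849): product = 0.8968
A_sys = 0.8968

0.8968


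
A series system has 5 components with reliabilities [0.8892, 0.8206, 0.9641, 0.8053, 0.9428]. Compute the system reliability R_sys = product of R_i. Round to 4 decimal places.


Components: [0.8892, 0.8206, 0.9641, 0.8053, 0.9428]
After component 1 (R=0.8892): product = 0.8892
After component 2 (R=0.8206): product = 0.7297
After component 3 (R=0.9641): product = 0.7035
After component 4 (R=0.8053): product = 0.5665
After component 5 (R=0.9428): product = 0.5341
R_sys = 0.5341

0.5341


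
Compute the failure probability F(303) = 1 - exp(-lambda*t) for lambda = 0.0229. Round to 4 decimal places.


lambda = 0.0229, t = 303
lambda * t = 6.9387
exp(-6.9387) = 0.001
F(t) = 1 - 0.001
F(t) = 0.999

0.999


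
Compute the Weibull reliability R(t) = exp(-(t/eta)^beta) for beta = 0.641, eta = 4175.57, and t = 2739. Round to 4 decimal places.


beta = 0.641, eta = 4175.57, t = 2739
t/eta = 2739 / 4175.57 = 0.656
(t/eta)^beta = 0.656^0.641 = 0.7632
R(t) = exp(-0.7632)
R(t) = 0.4662

0.4662


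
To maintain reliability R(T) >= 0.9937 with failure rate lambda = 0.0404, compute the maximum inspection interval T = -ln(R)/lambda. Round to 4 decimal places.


R_target = 0.9937
lambda = 0.0404
-ln(0.9937) = 0.0063
T = 0.0063 / 0.0404
T = 0.1564

0.1564


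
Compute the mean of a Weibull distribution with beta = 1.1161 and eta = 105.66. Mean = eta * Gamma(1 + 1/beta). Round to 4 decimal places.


beta = 1.1161, eta = 105.66
1/beta = 0.896
1 + 1/beta = 1.896
Gamma(1.896) = 0.9604
Mean = 105.66 * 0.9604
Mean = 101.4752

101.4752


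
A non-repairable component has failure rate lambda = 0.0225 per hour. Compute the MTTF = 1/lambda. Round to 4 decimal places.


lambda = 0.0225
MTTF = 1 / 0.0225
MTTF = 44.4444

44.4444


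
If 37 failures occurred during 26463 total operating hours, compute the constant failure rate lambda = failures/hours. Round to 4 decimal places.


failures = 37
total_hours = 26463
lambda = 37 / 26463
lambda = 0.0014

0.0014


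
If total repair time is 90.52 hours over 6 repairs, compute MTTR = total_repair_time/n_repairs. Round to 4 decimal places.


total_repair_time = 90.52
n_repairs = 6
MTTR = 90.52 / 6
MTTR = 15.0867

15.0867


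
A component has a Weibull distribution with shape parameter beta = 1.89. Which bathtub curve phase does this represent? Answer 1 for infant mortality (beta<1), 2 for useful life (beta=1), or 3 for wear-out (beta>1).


beta = 1.89
Compare beta to 1:
beta < 1 => infant mortality (phase 1)
beta = 1 => useful life (phase 2)
beta > 1 => wear-out (phase 3)
Since beta = 1.89, this is wear-out (increasing failure rate)
Phase = 3

3


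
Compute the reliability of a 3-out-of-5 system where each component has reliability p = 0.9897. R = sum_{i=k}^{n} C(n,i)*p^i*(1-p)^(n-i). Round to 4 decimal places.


k = 3, n = 5, p = 0.9897
i=3: C(5,3)=10 * 0.9897^3 * 0.0103^2 = 0.001
i=4: C(5,4)=5 * 0.9897^4 * 0.0103^1 = 0.0494
i=5: C(5,5)=1 * 0.9897^5 * 0.0103^0 = 0.9496
R = sum of terms = 1.0

1.0


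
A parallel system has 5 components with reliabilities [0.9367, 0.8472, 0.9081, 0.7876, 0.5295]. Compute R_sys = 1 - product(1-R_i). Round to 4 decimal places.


Components: [0.9367, 0.8472, 0.9081, 0.7876, 0.5295]
(1 - 0.9367) = 0.0633, running product = 0.0633
(1 - 0.8472) = 0.1528, running product = 0.0097
(1 - 0.9081) = 0.0919, running product = 0.0009
(1 - 0.7876) = 0.2124, running product = 0.0002
(1 - 0.5295) = 0.4705, running product = 0.0001
Product of (1-R_i) = 0.0001
R_sys = 1 - 0.0001 = 0.9999

0.9999


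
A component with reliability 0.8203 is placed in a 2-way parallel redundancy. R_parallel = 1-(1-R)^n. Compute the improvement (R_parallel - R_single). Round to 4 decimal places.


R_single = 0.8203, n = 2
1 - R_single = 0.1797
(1 - R_single)^n = 0.1797^2 = 0.0323
R_parallel = 1 - 0.0323 = 0.9677
Improvement = 0.9677 - 0.8203
Improvement = 0.1474

0.1474


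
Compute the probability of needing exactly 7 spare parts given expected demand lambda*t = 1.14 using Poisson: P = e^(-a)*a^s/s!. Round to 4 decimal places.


a = 1.14, s = 7
e^(-a) = e^(-1.14) = 0.3198
a^s = 1.14^7 = 2.5023
s! = 5040
P = 0.3198 * 2.5023 / 5040
P = 0.0002

0.0002


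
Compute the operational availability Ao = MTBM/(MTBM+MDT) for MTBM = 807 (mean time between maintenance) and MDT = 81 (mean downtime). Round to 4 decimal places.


MTBM = 807
MDT = 81
MTBM + MDT = 888
Ao = 807 / 888
Ao = 0.9088

0.9088


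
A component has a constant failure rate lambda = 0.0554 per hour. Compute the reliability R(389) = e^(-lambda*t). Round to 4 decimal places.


lambda = 0.0554
t = 389
lambda * t = 21.5506
R(t) = e^(-21.5506)
R(t) = 0.0

0.0


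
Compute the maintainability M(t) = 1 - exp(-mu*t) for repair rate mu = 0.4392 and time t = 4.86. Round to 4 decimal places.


mu = 0.4392, t = 4.86
mu * t = 0.4392 * 4.86 = 2.1345
exp(-2.1345) = 0.1183
M(t) = 1 - 0.1183
M(t) = 0.8817

0.8817


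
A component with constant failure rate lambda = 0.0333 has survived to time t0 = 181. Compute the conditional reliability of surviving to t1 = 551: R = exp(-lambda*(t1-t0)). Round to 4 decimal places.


lambda = 0.0333
t0 = 181, t1 = 551
t1 - t0 = 370
lambda * (t1-t0) = 0.0333 * 370 = 12.321
R = exp(-12.321)
R = 0.0

0.0


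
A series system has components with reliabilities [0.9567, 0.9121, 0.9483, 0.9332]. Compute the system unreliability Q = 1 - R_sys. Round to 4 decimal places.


Components: [0.9567, 0.9121, 0.9483, 0.9332]
After component 1: product = 0.9567
After component 2: product = 0.8726
After component 3: product = 0.8275
After component 4: product = 0.7722
R_sys = 0.7722
Q = 1 - 0.7722 = 0.2278

0.2278


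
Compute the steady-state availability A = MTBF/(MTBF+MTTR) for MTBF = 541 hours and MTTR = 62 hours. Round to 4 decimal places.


MTBF = 541
MTTR = 62
MTBF + MTTR = 603
A = 541 / 603
A = 0.8972

0.8972


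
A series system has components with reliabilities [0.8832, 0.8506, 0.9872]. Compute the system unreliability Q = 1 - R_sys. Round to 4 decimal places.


Components: [0.8832, 0.8506, 0.9872]
After component 1: product = 0.8832
After component 2: product = 0.7512
After component 3: product = 0.7416
R_sys = 0.7416
Q = 1 - 0.7416 = 0.2584

0.2584


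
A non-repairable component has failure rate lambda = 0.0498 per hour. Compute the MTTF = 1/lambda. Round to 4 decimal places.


lambda = 0.0498
MTTF = 1 / 0.0498
MTTF = 20.0803

20.0803


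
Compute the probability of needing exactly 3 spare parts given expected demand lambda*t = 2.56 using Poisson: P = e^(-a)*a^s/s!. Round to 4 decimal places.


a = 2.56, s = 3
e^(-a) = e^(-2.56) = 0.0773
a^s = 2.56^3 = 16.7772
s! = 6
P = 0.0773 * 16.7772 / 6
P = 0.2162

0.2162


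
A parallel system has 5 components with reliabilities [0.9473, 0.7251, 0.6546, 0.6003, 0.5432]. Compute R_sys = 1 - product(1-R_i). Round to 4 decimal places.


Components: [0.9473, 0.7251, 0.6546, 0.6003, 0.5432]
(1 - 0.9473) = 0.0527, running product = 0.0527
(1 - 0.7251) = 0.2749, running product = 0.0145
(1 - 0.6546) = 0.3454, running product = 0.005
(1 - 0.6003) = 0.3997, running product = 0.002
(1 - 0.5432) = 0.4568, running product = 0.0009
Product of (1-R_i) = 0.0009
R_sys = 1 - 0.0009 = 0.9991

0.9991


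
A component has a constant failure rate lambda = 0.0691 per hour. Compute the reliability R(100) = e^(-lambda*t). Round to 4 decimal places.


lambda = 0.0691
t = 100
lambda * t = 6.91
R(t) = e^(-6.91)
R(t) = 0.001

0.001


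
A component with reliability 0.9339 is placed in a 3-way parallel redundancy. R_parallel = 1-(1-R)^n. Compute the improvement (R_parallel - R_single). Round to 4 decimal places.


R_single = 0.9339, n = 3
1 - R_single = 0.0661
(1 - R_single)^n = 0.0661^3 = 0.0003
R_parallel = 1 - 0.0003 = 0.9997
Improvement = 0.9997 - 0.9339
Improvement = 0.0658

0.0658


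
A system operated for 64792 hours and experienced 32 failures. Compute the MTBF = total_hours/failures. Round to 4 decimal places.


total_hours = 64792
failures = 32
MTBF = 64792 / 32
MTBF = 2024.75

2024.75


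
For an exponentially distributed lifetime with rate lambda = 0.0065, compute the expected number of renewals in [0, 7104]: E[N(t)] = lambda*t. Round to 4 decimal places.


lambda = 0.0065
t = 7104
E[N(t)] = lambda * t
E[N(t)] = 0.0065 * 7104
E[N(t)] = 46.176

46.176


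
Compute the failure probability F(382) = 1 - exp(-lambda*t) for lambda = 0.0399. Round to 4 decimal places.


lambda = 0.0399, t = 382
lambda * t = 15.2418
exp(-15.2418) = 0.0
F(t) = 1 - 0.0
F(t) = 1.0

1.0


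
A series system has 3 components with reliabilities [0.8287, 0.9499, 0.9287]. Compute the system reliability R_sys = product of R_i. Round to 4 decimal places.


Components: [0.8287, 0.9499, 0.9287]
After component 1 (R=0.8287): product = 0.8287
After component 2 (R=0.9499): product = 0.7872
After component 3 (R=0.9287): product = 0.7311
R_sys = 0.7311

0.7311


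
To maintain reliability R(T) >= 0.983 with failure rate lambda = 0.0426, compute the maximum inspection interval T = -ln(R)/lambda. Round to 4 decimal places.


R_target = 0.983
lambda = 0.0426
-ln(0.983) = 0.0171
T = 0.0171 / 0.0426
T = 0.4025

0.4025


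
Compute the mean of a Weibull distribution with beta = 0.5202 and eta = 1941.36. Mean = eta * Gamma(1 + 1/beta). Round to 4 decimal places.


beta = 0.5202, eta = 1941.36
1/beta = 1.9223
1 + 1/beta = 2.9223
Gamma(2.9223) = 1.8639
Mean = 1941.36 * 1.8639
Mean = 3618.5503

3618.5503


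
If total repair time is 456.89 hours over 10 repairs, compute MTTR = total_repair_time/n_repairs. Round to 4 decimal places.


total_repair_time = 456.89
n_repairs = 10
MTTR = 456.89 / 10
MTTR = 45.689

45.689


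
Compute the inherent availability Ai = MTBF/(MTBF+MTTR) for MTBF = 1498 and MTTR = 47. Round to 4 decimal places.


MTBF = 1498
MTTR = 47
MTBF + MTTR = 1545
Ai = 1498 / 1545
Ai = 0.9696

0.9696


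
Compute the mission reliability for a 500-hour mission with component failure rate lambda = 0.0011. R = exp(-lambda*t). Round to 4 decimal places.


lambda = 0.0011
mission_time = 500
lambda * t = 0.0011 * 500 = 0.55
R = exp(-0.55)
R = 0.5769

0.5769


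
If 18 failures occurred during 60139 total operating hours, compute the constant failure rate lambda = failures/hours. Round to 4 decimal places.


failures = 18
total_hours = 60139
lambda = 18 / 60139
lambda = 0.0003

0.0003


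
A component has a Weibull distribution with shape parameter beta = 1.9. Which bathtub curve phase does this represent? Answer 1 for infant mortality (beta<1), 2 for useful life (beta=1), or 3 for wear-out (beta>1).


beta = 1.9
Compare beta to 1:
beta < 1 => infant mortality (phase 1)
beta = 1 => useful life (phase 2)
beta > 1 => wear-out (phase 3)
Since beta = 1.9, this is wear-out (increasing failure rate)
Phase = 3

3


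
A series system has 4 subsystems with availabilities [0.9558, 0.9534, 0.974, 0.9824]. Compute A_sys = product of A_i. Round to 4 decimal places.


Subsystems: [0.9558, 0.9534, 0.974, 0.9824]
After subsystem 1 (A=0.9558): product = 0.9558
After subsystem 2 (A=0.9534): product = 0.9113
After subsystem 3 (A=0.974): product = 0.8876
After subsystem 4 (A=0.9824): product = 0.8719
A_sys = 0.8719

0.8719


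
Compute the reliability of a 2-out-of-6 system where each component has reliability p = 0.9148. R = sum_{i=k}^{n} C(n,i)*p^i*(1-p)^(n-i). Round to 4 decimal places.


k = 2, n = 6, p = 0.9148
i=2: C(6,2)=15 * 0.9148^2 * 0.0852^4 = 0.0007
i=3: C(6,3)=20 * 0.9148^3 * 0.0852^3 = 0.0095
i=4: C(6,4)=15 * 0.9148^4 * 0.0852^2 = 0.0763
i=5: C(6,5)=6 * 0.9148^5 * 0.0852^1 = 0.3275
i=6: C(6,6)=1 * 0.9148^6 * 0.0852^0 = 0.5861
R = sum of terms = 1.0

1.0


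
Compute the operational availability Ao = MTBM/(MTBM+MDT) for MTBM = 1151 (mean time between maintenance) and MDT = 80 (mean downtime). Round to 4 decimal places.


MTBM = 1151
MDT = 80
MTBM + MDT = 1231
Ao = 1151 / 1231
Ao = 0.935

0.935


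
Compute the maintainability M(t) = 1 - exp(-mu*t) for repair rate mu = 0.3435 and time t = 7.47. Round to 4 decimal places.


mu = 0.3435, t = 7.47
mu * t = 0.3435 * 7.47 = 2.5659
exp(-2.5659) = 0.0768
M(t) = 1 - 0.0768
M(t) = 0.9232

0.9232


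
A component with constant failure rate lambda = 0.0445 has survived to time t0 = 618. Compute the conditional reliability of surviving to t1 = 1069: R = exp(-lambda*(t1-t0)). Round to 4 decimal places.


lambda = 0.0445
t0 = 618, t1 = 1069
t1 - t0 = 451
lambda * (t1-t0) = 0.0445 * 451 = 20.0695
R = exp(-20.0695)
R = 0.0

0.0


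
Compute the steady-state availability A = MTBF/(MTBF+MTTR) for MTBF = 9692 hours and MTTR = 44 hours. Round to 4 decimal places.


MTBF = 9692
MTTR = 44
MTBF + MTTR = 9736
A = 9692 / 9736
A = 0.9955

0.9955


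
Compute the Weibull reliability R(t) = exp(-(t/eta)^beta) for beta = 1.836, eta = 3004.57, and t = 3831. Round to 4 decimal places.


beta = 1.836, eta = 3004.57, t = 3831
t/eta = 3831 / 3004.57 = 1.2751
(t/eta)^beta = 1.2751^1.836 = 1.5623
R(t) = exp(-1.5623)
R(t) = 0.2097

0.2097


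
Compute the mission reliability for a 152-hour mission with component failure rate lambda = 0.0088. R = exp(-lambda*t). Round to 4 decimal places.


lambda = 0.0088
mission_time = 152
lambda * t = 0.0088 * 152 = 1.3376
R = exp(-1.3376)
R = 0.2625

0.2625


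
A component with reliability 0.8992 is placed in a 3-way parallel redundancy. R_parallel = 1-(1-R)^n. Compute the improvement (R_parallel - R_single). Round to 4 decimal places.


R_single = 0.8992, n = 3
1 - R_single = 0.1008
(1 - R_single)^n = 0.1008^3 = 0.001
R_parallel = 1 - 0.001 = 0.999
Improvement = 0.999 - 0.8992
Improvement = 0.0998

0.0998


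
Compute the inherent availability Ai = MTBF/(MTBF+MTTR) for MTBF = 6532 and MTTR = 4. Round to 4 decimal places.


MTBF = 6532
MTTR = 4
MTBF + MTTR = 6536
Ai = 6532 / 6536
Ai = 0.9994

0.9994


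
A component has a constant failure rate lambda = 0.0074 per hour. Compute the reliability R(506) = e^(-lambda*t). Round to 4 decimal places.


lambda = 0.0074
t = 506
lambda * t = 3.7444
R(t) = e^(-3.7444)
R(t) = 0.0236

0.0236


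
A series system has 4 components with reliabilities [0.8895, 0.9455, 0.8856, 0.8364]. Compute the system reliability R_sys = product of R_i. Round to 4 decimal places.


Components: [0.8895, 0.9455, 0.8856, 0.8364]
After component 1 (R=0.8895): product = 0.8895
After component 2 (R=0.9455): product = 0.841
After component 3 (R=0.8856): product = 0.7448
After component 4 (R=0.8364): product = 0.623
R_sys = 0.623

0.623


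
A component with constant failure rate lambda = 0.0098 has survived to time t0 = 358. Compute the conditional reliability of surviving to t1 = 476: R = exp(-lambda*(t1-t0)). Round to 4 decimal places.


lambda = 0.0098
t0 = 358, t1 = 476
t1 - t0 = 118
lambda * (t1-t0) = 0.0098 * 118 = 1.1564
R = exp(-1.1564)
R = 0.3146

0.3146


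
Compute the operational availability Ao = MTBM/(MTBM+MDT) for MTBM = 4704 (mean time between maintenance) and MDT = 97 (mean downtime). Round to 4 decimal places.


MTBM = 4704
MDT = 97
MTBM + MDT = 4801
Ao = 4704 / 4801
Ao = 0.9798

0.9798


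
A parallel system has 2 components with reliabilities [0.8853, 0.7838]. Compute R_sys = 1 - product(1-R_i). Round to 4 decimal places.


Components: [0.8853, 0.7838]
(1 - 0.8853) = 0.1147, running product = 0.1147
(1 - 0.7838) = 0.2162, running product = 0.0248
Product of (1-R_i) = 0.0248
R_sys = 1 - 0.0248 = 0.9752

0.9752


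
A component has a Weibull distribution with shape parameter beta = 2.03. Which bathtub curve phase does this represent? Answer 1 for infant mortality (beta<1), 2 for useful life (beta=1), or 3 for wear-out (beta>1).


beta = 2.03
Compare beta to 1:
beta < 1 => infant mortality (phase 1)
beta = 1 => useful life (phase 2)
beta > 1 => wear-out (phase 3)
Since beta = 2.03, this is wear-out (increasing failure rate)
Phase = 3

3


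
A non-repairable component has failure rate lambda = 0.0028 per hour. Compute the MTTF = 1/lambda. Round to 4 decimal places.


lambda = 0.0028
MTTF = 1 / 0.0028
MTTF = 357.1429

357.1429


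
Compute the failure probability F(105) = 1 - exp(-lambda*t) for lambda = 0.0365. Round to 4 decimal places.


lambda = 0.0365, t = 105
lambda * t = 3.8325
exp(-3.8325) = 0.0217
F(t) = 1 - 0.0217
F(t) = 0.9783

0.9783


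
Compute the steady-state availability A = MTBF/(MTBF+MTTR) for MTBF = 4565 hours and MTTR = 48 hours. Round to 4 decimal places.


MTBF = 4565
MTTR = 48
MTBF + MTTR = 4613
A = 4565 / 4613
A = 0.9896

0.9896


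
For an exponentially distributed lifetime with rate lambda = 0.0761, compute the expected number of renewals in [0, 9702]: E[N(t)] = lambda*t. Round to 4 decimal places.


lambda = 0.0761
t = 9702
E[N(t)] = lambda * t
E[N(t)] = 0.0761 * 9702
E[N(t)] = 738.3222

738.3222


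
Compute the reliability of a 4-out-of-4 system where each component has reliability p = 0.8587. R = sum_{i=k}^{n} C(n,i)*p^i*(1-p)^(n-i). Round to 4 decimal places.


k = 4, n = 4, p = 0.8587
i=4: C(4,4)=1 * 0.8587^4 * 0.1413^0 = 0.5437
R = sum of terms = 0.5437

0.5437


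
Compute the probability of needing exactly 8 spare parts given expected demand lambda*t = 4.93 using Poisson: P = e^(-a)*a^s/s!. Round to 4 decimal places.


a = 4.93, s = 8
e^(-a) = e^(-4.93) = 0.0072
a^s = 4.93^8 = 348959.7638
s! = 40320
P = 0.0072 * 348959.7638 / 40320
P = 0.0625

0.0625


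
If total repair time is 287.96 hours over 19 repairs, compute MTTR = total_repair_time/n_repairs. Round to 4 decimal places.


total_repair_time = 287.96
n_repairs = 19
MTTR = 287.96 / 19
MTTR = 15.1558

15.1558


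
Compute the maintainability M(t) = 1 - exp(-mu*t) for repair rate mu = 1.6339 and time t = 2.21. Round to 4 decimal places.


mu = 1.6339, t = 2.21
mu * t = 1.6339 * 2.21 = 3.6109
exp(-3.6109) = 0.027
M(t) = 1 - 0.027
M(t) = 0.973

0.973


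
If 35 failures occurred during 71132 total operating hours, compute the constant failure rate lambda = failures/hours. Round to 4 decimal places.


failures = 35
total_hours = 71132
lambda = 35 / 71132
lambda = 0.0005

0.0005


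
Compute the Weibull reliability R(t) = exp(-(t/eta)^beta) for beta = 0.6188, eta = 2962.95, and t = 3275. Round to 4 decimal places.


beta = 0.6188, eta = 2962.95, t = 3275
t/eta = 3275 / 2962.95 = 1.1053
(t/eta)^beta = 1.1053^0.6188 = 1.0639
R(t) = exp(-1.0639)
R(t) = 0.3451

0.3451


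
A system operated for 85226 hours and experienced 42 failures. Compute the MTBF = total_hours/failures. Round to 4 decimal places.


total_hours = 85226
failures = 42
MTBF = 85226 / 42
MTBF = 2029.1905

2029.1905


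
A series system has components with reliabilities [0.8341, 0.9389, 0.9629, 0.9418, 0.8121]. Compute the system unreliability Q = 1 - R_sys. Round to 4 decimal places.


Components: [0.8341, 0.9389, 0.9629, 0.9418, 0.8121]
After component 1: product = 0.8341
After component 2: product = 0.7831
After component 3: product = 0.7541
After component 4: product = 0.7102
After component 5: product = 0.5767
R_sys = 0.5767
Q = 1 - 0.5767 = 0.4233

0.4233


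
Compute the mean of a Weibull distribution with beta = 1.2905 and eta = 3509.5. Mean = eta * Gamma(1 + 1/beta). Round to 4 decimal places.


beta = 1.2905, eta = 3509.5
1/beta = 0.7749
1 + 1/beta = 1.7749
Gamma(1.7749) = 0.925
Mean = 3509.5 * 0.925
Mean = 3246.1453

3246.1453


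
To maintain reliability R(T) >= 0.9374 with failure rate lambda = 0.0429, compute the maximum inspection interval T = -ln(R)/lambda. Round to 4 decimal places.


R_target = 0.9374
lambda = 0.0429
-ln(0.9374) = 0.0646
T = 0.0646 / 0.0429
T = 1.5069

1.5069


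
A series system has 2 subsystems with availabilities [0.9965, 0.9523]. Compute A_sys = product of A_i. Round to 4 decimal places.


Subsystems: [0.9965, 0.9523]
After subsystem 1 (A=0.9965): product = 0.9965
After subsystem 2 (A=0.9523): product = 0.949
A_sys = 0.949

0.949


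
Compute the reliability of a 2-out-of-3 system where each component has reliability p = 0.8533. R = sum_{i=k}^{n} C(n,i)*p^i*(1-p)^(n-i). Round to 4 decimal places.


k = 2, n = 3, p = 0.8533
i=2: C(3,2)=3 * 0.8533^2 * 0.1467^1 = 0.3204
i=3: C(3,3)=1 * 0.8533^3 * 0.1467^0 = 0.6213
R = sum of terms = 0.9418

0.9418


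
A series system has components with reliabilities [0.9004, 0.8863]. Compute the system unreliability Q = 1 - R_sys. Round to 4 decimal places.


Components: [0.9004, 0.8863]
After component 1: product = 0.9004
After component 2: product = 0.798
R_sys = 0.798
Q = 1 - 0.798 = 0.202

0.202


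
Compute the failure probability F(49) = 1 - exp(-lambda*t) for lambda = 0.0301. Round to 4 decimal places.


lambda = 0.0301, t = 49
lambda * t = 1.4749
exp(-1.4749) = 0.2288
F(t) = 1 - 0.2288
F(t) = 0.7712

0.7712


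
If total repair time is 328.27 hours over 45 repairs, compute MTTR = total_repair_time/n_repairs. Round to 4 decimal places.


total_repair_time = 328.27
n_repairs = 45
MTTR = 328.27 / 45
MTTR = 7.2949

7.2949


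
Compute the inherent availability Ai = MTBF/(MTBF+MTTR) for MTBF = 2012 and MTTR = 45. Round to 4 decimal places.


MTBF = 2012
MTTR = 45
MTBF + MTTR = 2057
Ai = 2012 / 2057
Ai = 0.9781

0.9781


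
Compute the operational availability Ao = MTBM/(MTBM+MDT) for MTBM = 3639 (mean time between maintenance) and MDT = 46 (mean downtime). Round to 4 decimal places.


MTBM = 3639
MDT = 46
MTBM + MDT = 3685
Ao = 3639 / 3685
Ao = 0.9875

0.9875


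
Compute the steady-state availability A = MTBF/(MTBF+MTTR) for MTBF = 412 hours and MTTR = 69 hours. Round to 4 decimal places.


MTBF = 412
MTTR = 69
MTBF + MTTR = 481
A = 412 / 481
A = 0.8565

0.8565


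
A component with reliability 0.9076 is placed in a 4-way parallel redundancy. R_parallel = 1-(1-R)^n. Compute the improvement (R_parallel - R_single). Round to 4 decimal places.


R_single = 0.9076, n = 4
1 - R_single = 0.0924
(1 - R_single)^n = 0.0924^4 = 0.0001
R_parallel = 1 - 0.0001 = 0.9999
Improvement = 0.9999 - 0.9076
Improvement = 0.0923

0.0923


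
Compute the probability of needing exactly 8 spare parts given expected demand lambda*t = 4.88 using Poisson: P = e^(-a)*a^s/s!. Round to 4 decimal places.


a = 4.88, s = 8
e^(-a) = e^(-4.88) = 0.0076
a^s = 4.88^8 = 321631.4999
s! = 40320
P = 0.0076 * 321631.4999 / 40320
P = 0.0606

0.0606


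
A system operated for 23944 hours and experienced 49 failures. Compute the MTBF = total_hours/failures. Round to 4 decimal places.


total_hours = 23944
failures = 49
MTBF = 23944 / 49
MTBF = 488.6531

488.6531


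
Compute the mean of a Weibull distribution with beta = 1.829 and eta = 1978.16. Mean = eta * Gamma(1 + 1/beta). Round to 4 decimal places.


beta = 1.829, eta = 1978.16
1/beta = 0.5467
1 + 1/beta = 1.5467
Gamma(1.5467) = 0.8886
Mean = 1978.16 * 0.8886
Mean = 1757.8619

1757.8619


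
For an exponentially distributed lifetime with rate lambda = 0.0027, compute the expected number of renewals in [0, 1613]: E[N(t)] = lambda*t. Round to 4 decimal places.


lambda = 0.0027
t = 1613
E[N(t)] = lambda * t
E[N(t)] = 0.0027 * 1613
E[N(t)] = 4.3551

4.3551


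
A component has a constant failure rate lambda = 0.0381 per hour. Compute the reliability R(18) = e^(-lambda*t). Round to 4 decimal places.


lambda = 0.0381
t = 18
lambda * t = 0.6858
R(t) = e^(-0.6858)
R(t) = 0.5037

0.5037


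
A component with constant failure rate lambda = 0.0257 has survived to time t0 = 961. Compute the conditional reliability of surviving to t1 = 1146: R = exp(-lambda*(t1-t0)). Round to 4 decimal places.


lambda = 0.0257
t0 = 961, t1 = 1146
t1 - t0 = 185
lambda * (t1-t0) = 0.0257 * 185 = 4.7545
R = exp(-4.7545)
R = 0.0086

0.0086


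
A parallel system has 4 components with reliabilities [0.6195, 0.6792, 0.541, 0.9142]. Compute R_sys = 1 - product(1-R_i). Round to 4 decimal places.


Components: [0.6195, 0.6792, 0.541, 0.9142]
(1 - 0.6195) = 0.3805, running product = 0.3805
(1 - 0.6792) = 0.3208, running product = 0.1221
(1 - 0.541) = 0.459, running product = 0.056
(1 - 0.9142) = 0.0858, running product = 0.0048
Product of (1-R_i) = 0.0048
R_sys = 1 - 0.0048 = 0.9952

0.9952


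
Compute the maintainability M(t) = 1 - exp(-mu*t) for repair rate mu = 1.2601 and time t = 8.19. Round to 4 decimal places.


mu = 1.2601, t = 8.19
mu * t = 1.2601 * 8.19 = 10.3202
exp(-10.3202) = 0.0
M(t) = 1 - 0.0
M(t) = 1.0

1.0


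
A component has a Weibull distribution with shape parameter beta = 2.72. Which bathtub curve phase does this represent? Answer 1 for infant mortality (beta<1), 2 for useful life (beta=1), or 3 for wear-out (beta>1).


beta = 2.72
Compare beta to 1:
beta < 1 => infant mortality (phase 1)
beta = 1 => useful life (phase 2)
beta > 1 => wear-out (phase 3)
Since beta = 2.72, this is wear-out (increasing failure rate)
Phase = 3

3


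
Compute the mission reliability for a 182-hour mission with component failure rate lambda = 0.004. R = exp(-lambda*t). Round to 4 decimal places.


lambda = 0.004
mission_time = 182
lambda * t = 0.004 * 182 = 0.728
R = exp(-0.728)
R = 0.4829

0.4829


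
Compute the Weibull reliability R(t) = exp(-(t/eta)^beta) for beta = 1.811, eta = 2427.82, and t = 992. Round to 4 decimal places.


beta = 1.811, eta = 2427.82, t = 992
t/eta = 992 / 2427.82 = 0.4086
(t/eta)^beta = 0.4086^1.811 = 0.1977
R(t) = exp(-0.1977)
R(t) = 0.8206

0.8206


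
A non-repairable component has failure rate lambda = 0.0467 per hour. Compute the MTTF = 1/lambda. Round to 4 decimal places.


lambda = 0.0467
MTTF = 1 / 0.0467
MTTF = 21.4133

21.4133


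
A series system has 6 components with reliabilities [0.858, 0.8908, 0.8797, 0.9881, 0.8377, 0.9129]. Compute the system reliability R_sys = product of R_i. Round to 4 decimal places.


Components: [0.858, 0.8908, 0.8797, 0.9881, 0.8377, 0.9129]
After component 1 (R=0.858): product = 0.858
After component 2 (R=0.8908): product = 0.7643
After component 3 (R=0.8797): product = 0.6724
After component 4 (R=0.9881): product = 0.6644
After component 5 (R=0.8377): product = 0.5565
After component 6 (R=0.9129): product = 0.5081
R_sys = 0.5081

0.5081


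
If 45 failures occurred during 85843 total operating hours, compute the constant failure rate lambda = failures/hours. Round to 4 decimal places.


failures = 45
total_hours = 85843
lambda = 45 / 85843
lambda = 0.0005

0.0005


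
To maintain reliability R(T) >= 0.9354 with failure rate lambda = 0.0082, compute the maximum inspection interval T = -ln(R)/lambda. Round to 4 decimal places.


R_target = 0.9354
lambda = 0.0082
-ln(0.9354) = 0.0668
T = 0.0668 / 0.0082
T = 8.144

8.144


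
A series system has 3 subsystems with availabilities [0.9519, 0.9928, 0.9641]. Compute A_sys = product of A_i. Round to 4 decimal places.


Subsystems: [0.9519, 0.9928, 0.9641]
After subsystem 1 (A=0.9519): product = 0.9519
After subsystem 2 (A=0.9928): product = 0.945
After subsystem 3 (A=0.9641): product = 0.9111
A_sys = 0.9111

0.9111


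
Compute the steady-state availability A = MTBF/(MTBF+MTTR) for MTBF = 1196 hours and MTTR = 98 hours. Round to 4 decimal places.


MTBF = 1196
MTTR = 98
MTBF + MTTR = 1294
A = 1196 / 1294
A = 0.9243

0.9243


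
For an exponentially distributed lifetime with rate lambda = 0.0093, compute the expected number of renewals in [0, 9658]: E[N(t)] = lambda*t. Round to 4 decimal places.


lambda = 0.0093
t = 9658
E[N(t)] = lambda * t
E[N(t)] = 0.0093 * 9658
E[N(t)] = 89.8194

89.8194


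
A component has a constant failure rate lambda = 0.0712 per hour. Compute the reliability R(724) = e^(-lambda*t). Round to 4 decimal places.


lambda = 0.0712
t = 724
lambda * t = 51.5488
R(t) = e^(-51.5488)
R(t) = 0.0

0.0


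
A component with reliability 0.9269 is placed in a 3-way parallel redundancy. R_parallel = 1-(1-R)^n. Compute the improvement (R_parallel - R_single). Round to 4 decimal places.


R_single = 0.9269, n = 3
1 - R_single = 0.0731
(1 - R_single)^n = 0.0731^3 = 0.0004
R_parallel = 1 - 0.0004 = 0.9996
Improvement = 0.9996 - 0.9269
Improvement = 0.0727

0.0727


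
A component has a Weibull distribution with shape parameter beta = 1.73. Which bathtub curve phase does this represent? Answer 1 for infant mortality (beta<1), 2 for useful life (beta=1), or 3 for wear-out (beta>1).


beta = 1.73
Compare beta to 1:
beta < 1 => infant mortality (phase 1)
beta = 1 => useful life (phase 2)
beta > 1 => wear-out (phase 3)
Since beta = 1.73, this is wear-out (increasing failure rate)
Phase = 3

3


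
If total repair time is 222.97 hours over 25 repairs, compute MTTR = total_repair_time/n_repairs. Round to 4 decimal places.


total_repair_time = 222.97
n_repairs = 25
MTTR = 222.97 / 25
MTTR = 8.9188

8.9188


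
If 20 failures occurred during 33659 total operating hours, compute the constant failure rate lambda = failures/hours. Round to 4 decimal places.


failures = 20
total_hours = 33659
lambda = 20 / 33659
lambda = 0.0006

0.0006


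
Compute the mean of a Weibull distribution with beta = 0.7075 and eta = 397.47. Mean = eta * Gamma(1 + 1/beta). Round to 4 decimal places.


beta = 0.7075, eta = 397.47
1/beta = 1.4134
1 + 1/beta = 2.4134
Gamma(2.4134) = 1.2532
Mean = 397.47 * 1.2532
Mean = 498.0956

498.0956


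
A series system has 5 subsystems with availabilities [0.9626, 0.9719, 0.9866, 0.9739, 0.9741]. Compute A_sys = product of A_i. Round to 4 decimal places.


Subsystems: [0.9626, 0.9719, 0.9866, 0.9739, 0.9741]
After subsystem 1 (A=0.9626): product = 0.9626
After subsystem 2 (A=0.9719): product = 0.9356
After subsystem 3 (A=0.9866): product = 0.923
After subsystem 4 (A=0.9739): product = 0.8989
After subsystem 5 (A=0.9741): product = 0.8756
A_sys = 0.8756

0.8756


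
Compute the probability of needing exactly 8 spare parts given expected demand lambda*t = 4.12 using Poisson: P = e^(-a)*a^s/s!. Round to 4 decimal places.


a = 4.12, s = 8
e^(-a) = e^(-4.12) = 0.0162
a^s = 4.12^8 = 83019.0441
s! = 40320
P = 0.0162 * 83019.0441 / 40320
P = 0.0334

0.0334


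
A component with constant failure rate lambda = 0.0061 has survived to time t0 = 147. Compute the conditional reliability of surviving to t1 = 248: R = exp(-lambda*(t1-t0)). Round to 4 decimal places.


lambda = 0.0061
t0 = 147, t1 = 248
t1 - t0 = 101
lambda * (t1-t0) = 0.0061 * 101 = 0.6161
R = exp(-0.6161)
R = 0.54

0.54


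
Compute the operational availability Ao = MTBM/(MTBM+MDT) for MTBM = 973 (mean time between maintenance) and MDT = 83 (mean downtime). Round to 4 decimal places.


MTBM = 973
MDT = 83
MTBM + MDT = 1056
Ao = 973 / 1056
Ao = 0.9214

0.9214


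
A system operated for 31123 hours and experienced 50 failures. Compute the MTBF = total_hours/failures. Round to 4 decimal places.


total_hours = 31123
failures = 50
MTBF = 31123 / 50
MTBF = 622.46

622.46


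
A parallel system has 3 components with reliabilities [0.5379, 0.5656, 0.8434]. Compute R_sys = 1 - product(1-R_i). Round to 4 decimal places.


Components: [0.5379, 0.5656, 0.8434]
(1 - 0.5379) = 0.4621, running product = 0.4621
(1 - 0.5656) = 0.4344, running product = 0.2007
(1 - 0.8434) = 0.1566, running product = 0.0314
Product of (1-R_i) = 0.0314
R_sys = 1 - 0.0314 = 0.9686

0.9686


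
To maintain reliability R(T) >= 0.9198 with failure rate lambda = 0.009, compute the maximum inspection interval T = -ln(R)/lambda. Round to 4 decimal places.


R_target = 0.9198
lambda = 0.009
-ln(0.9198) = 0.0836
T = 0.0836 / 0.009
T = 9.2888

9.2888


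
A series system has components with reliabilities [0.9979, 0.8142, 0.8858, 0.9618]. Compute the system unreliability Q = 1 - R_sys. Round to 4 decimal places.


Components: [0.9979, 0.8142, 0.8858, 0.9618]
After component 1: product = 0.9979
After component 2: product = 0.8125
After component 3: product = 0.7197
After component 4: product = 0.6922
R_sys = 0.6922
Q = 1 - 0.6922 = 0.3078

0.3078


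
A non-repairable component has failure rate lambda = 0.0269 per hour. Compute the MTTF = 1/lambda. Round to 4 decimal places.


lambda = 0.0269
MTTF = 1 / 0.0269
MTTF = 37.1747

37.1747


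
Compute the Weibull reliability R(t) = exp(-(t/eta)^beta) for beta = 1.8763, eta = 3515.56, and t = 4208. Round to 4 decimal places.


beta = 1.8763, eta = 3515.56, t = 4208
t/eta = 4208 / 3515.56 = 1.197
(t/eta)^beta = 1.197^1.8763 = 1.4012
R(t) = exp(-1.4012)
R(t) = 0.2463

0.2463


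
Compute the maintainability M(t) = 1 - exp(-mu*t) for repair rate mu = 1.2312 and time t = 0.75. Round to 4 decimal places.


mu = 1.2312, t = 0.75
mu * t = 1.2312 * 0.75 = 0.9234
exp(-0.9234) = 0.3972
M(t) = 1 - 0.3972
M(t) = 0.6028

0.6028


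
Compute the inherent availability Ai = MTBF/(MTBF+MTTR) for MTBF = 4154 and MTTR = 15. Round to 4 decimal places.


MTBF = 4154
MTTR = 15
MTBF + MTTR = 4169
Ai = 4154 / 4169
Ai = 0.9964

0.9964


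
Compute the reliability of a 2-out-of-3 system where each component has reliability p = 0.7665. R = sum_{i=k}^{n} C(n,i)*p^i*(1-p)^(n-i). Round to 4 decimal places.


k = 2, n = 3, p = 0.7665
i=2: C(3,2)=3 * 0.7665^2 * 0.2335^1 = 0.4116
i=3: C(3,3)=1 * 0.7665^3 * 0.2335^0 = 0.4503
R = sum of terms = 0.8619

0.8619


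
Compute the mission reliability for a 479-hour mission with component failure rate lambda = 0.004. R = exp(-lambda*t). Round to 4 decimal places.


lambda = 0.004
mission_time = 479
lambda * t = 0.004 * 479 = 1.916
R = exp(-1.916)
R = 0.1472

0.1472


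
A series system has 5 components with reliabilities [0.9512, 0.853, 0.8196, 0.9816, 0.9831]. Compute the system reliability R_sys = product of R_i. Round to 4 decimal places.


Components: [0.9512, 0.853, 0.8196, 0.9816, 0.9831]
After component 1 (R=0.9512): product = 0.9512
After component 2 (R=0.853): product = 0.8114
After component 3 (R=0.8196): product = 0.665
After component 4 (R=0.9816): product = 0.6528
After component 5 (R=0.9831): product = 0.6417
R_sys = 0.6417

0.6417


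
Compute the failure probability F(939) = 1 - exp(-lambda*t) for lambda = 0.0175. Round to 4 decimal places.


lambda = 0.0175, t = 939
lambda * t = 16.4325
exp(-16.4325) = 0.0
F(t) = 1 - 0.0
F(t) = 1.0

1.0


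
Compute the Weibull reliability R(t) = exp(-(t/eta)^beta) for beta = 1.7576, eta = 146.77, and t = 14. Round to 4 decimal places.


beta = 1.7576, eta = 146.77, t = 14
t/eta = 14 / 146.77 = 0.0954
(t/eta)^beta = 0.0954^1.7576 = 0.0161
R(t) = exp(-0.0161)
R(t) = 0.984

0.984


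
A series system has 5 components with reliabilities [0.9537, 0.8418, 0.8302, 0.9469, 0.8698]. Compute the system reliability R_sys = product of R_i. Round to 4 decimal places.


Components: [0.9537, 0.8418, 0.8302, 0.9469, 0.8698]
After component 1 (R=0.9537): product = 0.9537
After component 2 (R=0.8418): product = 0.8028
After component 3 (R=0.8302): product = 0.6665
After component 4 (R=0.9469): product = 0.6311
After component 5 (R=0.8698): product = 0.5489
R_sys = 0.5489

0.5489


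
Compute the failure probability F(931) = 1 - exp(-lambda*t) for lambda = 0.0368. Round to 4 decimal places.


lambda = 0.0368, t = 931
lambda * t = 34.2608
exp(-34.2608) = 0.0
F(t) = 1 - 0.0
F(t) = 1.0

1.0


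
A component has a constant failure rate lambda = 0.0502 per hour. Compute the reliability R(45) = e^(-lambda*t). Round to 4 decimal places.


lambda = 0.0502
t = 45
lambda * t = 2.259
R(t) = e^(-2.259)
R(t) = 0.1045

0.1045


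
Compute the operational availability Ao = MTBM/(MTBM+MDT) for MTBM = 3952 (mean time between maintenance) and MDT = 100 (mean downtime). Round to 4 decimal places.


MTBM = 3952
MDT = 100
MTBM + MDT = 4052
Ao = 3952 / 4052
Ao = 0.9753

0.9753


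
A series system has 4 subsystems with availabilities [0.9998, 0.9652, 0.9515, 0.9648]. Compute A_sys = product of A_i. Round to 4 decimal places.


Subsystems: [0.9998, 0.9652, 0.9515, 0.9648]
After subsystem 1 (A=0.9998): product = 0.9998
After subsystem 2 (A=0.9652): product = 0.965
After subsystem 3 (A=0.9515): product = 0.9182
After subsystem 4 (A=0.9648): product = 0.8859
A_sys = 0.8859

0.8859


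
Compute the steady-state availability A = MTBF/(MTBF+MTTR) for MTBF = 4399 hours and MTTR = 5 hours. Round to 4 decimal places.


MTBF = 4399
MTTR = 5
MTBF + MTTR = 4404
A = 4399 / 4404
A = 0.9989

0.9989


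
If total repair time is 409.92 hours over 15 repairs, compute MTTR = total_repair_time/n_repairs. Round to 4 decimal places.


total_repair_time = 409.92
n_repairs = 15
MTTR = 409.92 / 15
MTTR = 27.328

27.328


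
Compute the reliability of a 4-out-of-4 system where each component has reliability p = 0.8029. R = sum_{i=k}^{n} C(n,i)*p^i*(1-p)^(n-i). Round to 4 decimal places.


k = 4, n = 4, p = 0.8029
i=4: C(4,4)=1 * 0.8029^4 * 0.1971^0 = 0.4156
R = sum of terms = 0.4156

0.4156
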